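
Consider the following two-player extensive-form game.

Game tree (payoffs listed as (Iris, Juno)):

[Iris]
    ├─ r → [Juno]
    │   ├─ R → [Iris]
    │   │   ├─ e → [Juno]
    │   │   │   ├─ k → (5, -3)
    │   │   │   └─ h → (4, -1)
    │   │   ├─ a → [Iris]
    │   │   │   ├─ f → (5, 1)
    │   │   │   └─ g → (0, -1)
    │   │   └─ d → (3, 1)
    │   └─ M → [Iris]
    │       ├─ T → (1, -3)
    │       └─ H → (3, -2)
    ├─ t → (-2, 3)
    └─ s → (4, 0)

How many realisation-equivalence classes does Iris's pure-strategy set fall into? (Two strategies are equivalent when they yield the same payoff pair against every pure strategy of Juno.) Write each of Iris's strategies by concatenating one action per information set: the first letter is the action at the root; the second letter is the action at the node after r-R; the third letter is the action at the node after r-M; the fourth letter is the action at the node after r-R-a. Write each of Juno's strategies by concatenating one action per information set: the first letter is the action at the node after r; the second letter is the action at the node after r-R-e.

10

Iris has 36 pure strategies: reTf, reTg, reHf, reHg, raTf, raTg, raHf, raHg, rdTf, rdTg, rdHf, rdHg, teTf, teTg, teHf, teHg, taTf, taTg, taHf, taHg, tdTf, tdTg, tdHf, tdHg, seTf, seTg, seHf, seHg, saTf, saTg, saHf, saHg, sdTf, sdTg, sdHf, sdHg. Columns: Rk, Rh, Mk, Mh.
{reTf, reTg} → row (5,-3) (4,-1) (1,-3) (1,-3)
{reHf, reHg} → row (5,-3) (4,-1) (3,-2) (3,-2)
{raTf} → row (5,1) (5,1) (1,-3) (1,-3)
{raTg} → row (0,-1) (0,-1) (1,-3) (1,-3)
{raHf} → row (5,1) (5,1) (3,-2) (3,-2)
{raHg} → row (0,-1) (0,-1) (3,-2) (3,-2)
{rdTf, rdTg} → row (3,1) (3,1) (1,-3) (1,-3)
{rdHf, rdHg} → row (3,1) (3,1) (3,-2) (3,-2)
{teTf, teTg, teHf, teHg, taTf, taTg, taHf, taHg, tdTf, tdTg, tdHf, tdHg} → row (-2,3) (-2,3) (-2,3) (-2,3)
{seTf, seTg, seHf, seHg, saTf, saTg, saHf, saHg, sdTf, sdTg, sdHf, sdHg} → row (4,0) (4,0) (4,0) (4,0)
That's 10 distinct rows out of 36 strategies.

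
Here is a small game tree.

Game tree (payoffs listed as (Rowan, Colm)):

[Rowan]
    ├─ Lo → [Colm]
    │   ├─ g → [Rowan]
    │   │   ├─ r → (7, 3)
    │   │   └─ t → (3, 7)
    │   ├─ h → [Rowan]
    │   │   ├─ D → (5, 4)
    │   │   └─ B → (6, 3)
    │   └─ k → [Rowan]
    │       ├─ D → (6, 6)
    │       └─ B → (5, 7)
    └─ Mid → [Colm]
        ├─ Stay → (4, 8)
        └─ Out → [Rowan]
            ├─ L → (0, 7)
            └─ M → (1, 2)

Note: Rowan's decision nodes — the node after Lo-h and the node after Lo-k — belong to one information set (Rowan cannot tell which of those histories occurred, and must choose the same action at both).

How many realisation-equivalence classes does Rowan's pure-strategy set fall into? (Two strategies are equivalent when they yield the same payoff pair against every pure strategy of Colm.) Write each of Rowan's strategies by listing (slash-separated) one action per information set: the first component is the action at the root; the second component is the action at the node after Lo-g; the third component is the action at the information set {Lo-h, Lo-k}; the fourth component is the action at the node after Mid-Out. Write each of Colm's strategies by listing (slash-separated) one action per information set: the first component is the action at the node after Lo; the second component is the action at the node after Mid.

6

Rowan has 16 pure strategies: Lo/r/D/L, Lo/r/D/M, Lo/r/B/L, Lo/r/B/M, Lo/t/D/L, Lo/t/D/M, Lo/t/B/L, Lo/t/B/M, Mid/r/D/L, Mid/r/D/M, Mid/r/B/L, Mid/r/B/M, Mid/t/D/L, Mid/t/D/M, Mid/t/B/L, Mid/t/B/M. Columns: g/Stay, g/Out, h/Stay, h/Out, k/Stay, k/Out.
{Lo/r/D/L, Lo/r/D/M} → row (7,3) (7,3) (5,4) (5,4) (6,6) (6,6)
{Lo/r/B/L, Lo/r/B/M} → row (7,3) (7,3) (6,3) (6,3) (5,7) (5,7)
{Lo/t/D/L, Lo/t/D/M} → row (3,7) (3,7) (5,4) (5,4) (6,6) (6,6)
{Lo/t/B/L, Lo/t/B/M} → row (3,7) (3,7) (6,3) (6,3) (5,7) (5,7)
{Mid/r/D/L, Mid/r/B/L, Mid/t/D/L, Mid/t/B/L} → row (4,8) (0,7) (4,8) (0,7) (4,8) (0,7)
{Mid/r/D/M, Mid/r/B/M, Mid/t/D/M, Mid/t/B/M} → row (4,8) (1,2) (4,8) (1,2) (4,8) (1,2)
That's 6 distinct rows out of 16 strategies.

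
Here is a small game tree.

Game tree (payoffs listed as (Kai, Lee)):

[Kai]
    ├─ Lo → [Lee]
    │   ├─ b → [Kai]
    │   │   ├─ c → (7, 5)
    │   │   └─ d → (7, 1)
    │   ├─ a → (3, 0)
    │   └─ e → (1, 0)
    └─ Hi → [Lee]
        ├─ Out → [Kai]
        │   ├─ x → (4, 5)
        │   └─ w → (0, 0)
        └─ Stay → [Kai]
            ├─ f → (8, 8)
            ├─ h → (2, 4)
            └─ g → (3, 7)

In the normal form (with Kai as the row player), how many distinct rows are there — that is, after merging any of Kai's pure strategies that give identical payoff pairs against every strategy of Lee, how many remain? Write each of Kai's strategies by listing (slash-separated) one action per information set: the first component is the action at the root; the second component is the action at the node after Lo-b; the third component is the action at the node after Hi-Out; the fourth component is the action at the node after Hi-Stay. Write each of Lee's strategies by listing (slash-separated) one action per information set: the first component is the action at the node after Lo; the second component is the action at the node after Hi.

8

Kai has 24 pure strategies: Lo/c/x/f, Lo/c/x/h, Lo/c/x/g, Lo/c/w/f, Lo/c/w/h, Lo/c/w/g, Lo/d/x/f, Lo/d/x/h, Lo/d/x/g, Lo/d/w/f, Lo/d/w/h, Lo/d/w/g, Hi/c/x/f, Hi/c/x/h, Hi/c/x/g, Hi/c/w/f, Hi/c/w/h, Hi/c/w/g, Hi/d/x/f, Hi/d/x/h, Hi/d/x/g, Hi/d/w/f, Hi/d/w/h, Hi/d/w/g. Columns: b/Out, b/Stay, a/Out, a/Stay, e/Out, e/Stay.
{Lo/c/x/f, Lo/c/x/h, Lo/c/x/g, Lo/c/w/f, Lo/c/w/h, Lo/c/w/g} → row (7,5) (7,5) (3,0) (3,0) (1,0) (1,0)
{Lo/d/x/f, Lo/d/x/h, Lo/d/x/g, Lo/d/w/f, Lo/d/w/h, Lo/d/w/g} → row (7,1) (7,1) (3,0) (3,0) (1,0) (1,0)
{Hi/c/x/f, Hi/d/x/f} → row (4,5) (8,8) (4,5) (8,8) (4,5) (8,8)
{Hi/c/x/h, Hi/d/x/h} → row (4,5) (2,4) (4,5) (2,4) (4,5) (2,4)
{Hi/c/x/g, Hi/d/x/g} → row (4,5) (3,7) (4,5) (3,7) (4,5) (3,7)
{Hi/c/w/f, Hi/d/w/f} → row (0,0) (8,8) (0,0) (8,8) (0,0) (8,8)
{Hi/c/w/h, Hi/d/w/h} → row (0,0) (2,4) (0,0) (2,4) (0,0) (2,4)
{Hi/c/w/g, Hi/d/w/g} → row (0,0) (3,7) (0,0) (3,7) (0,0) (3,7)
That's 8 distinct rows out of 24 strategies.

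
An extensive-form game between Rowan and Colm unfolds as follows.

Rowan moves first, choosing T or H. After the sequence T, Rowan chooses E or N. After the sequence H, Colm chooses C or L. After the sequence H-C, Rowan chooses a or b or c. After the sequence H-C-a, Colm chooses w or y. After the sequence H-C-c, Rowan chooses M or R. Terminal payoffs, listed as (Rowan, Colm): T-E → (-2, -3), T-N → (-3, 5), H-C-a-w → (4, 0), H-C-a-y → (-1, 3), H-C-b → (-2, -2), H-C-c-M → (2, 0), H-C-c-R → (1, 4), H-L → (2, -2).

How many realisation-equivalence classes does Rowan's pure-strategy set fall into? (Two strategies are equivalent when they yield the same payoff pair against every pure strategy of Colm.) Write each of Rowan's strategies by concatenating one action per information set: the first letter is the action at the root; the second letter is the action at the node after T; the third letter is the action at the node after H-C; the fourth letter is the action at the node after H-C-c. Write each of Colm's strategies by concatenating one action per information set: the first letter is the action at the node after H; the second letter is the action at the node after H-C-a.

Rowan has 24 pure strategies: TEaM, TEaR, TEbM, TEbR, TEcM, TEcR, TNaM, TNaR, TNbM, TNbR, TNcM, TNcR, HEaM, HEaR, HEbM, HEbR, HEcM, HEcR, HNaM, HNaR, HNbM, HNbR, HNcM, HNcR. Columns: Cw, Cy, Lw, Ly.
{TEaM, TEaR, TEbM, TEbR, TEcM, TEcR} → row (-2,-3) (-2,-3) (-2,-3) (-2,-3)
{TNaM, TNaR, TNbM, TNbR, TNcM, TNcR} → row (-3,5) (-3,5) (-3,5) (-3,5)
{HEaM, HEaR, HNaM, HNaR} → row (4,0) (-1,3) (2,-2) (2,-2)
{HEbM, HEbR, HNbM, HNbR} → row (-2,-2) (-2,-2) (2,-2) (2,-2)
{HEcM, HNcM} → row (2,0) (2,0) (2,-2) (2,-2)
{HEcR, HNcR} → row (1,4) (1,4) (2,-2) (2,-2)
That's 6 distinct rows out of 24 strategies.

6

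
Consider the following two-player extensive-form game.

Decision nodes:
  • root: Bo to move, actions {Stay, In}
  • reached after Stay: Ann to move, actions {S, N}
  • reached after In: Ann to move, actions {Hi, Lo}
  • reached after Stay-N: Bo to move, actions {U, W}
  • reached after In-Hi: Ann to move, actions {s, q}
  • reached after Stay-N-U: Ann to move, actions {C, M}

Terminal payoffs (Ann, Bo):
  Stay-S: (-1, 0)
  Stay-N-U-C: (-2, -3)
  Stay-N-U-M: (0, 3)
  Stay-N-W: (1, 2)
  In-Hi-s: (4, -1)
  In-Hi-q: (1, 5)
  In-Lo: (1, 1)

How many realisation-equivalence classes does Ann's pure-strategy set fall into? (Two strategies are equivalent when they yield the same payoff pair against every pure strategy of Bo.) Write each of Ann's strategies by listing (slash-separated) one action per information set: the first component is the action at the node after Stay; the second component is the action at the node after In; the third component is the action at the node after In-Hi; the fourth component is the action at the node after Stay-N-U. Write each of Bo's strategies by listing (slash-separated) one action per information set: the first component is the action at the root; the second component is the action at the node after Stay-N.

9

Ann has 16 pure strategies: S/Hi/s/C, S/Hi/s/M, S/Hi/q/C, S/Hi/q/M, S/Lo/s/C, S/Lo/s/M, S/Lo/q/C, S/Lo/q/M, N/Hi/s/C, N/Hi/s/M, N/Hi/q/C, N/Hi/q/M, N/Lo/s/C, N/Lo/s/M, N/Lo/q/C, N/Lo/q/M. Columns: Stay/U, Stay/W, In/U, In/W.
{S/Hi/s/C, S/Hi/s/M} → row (-1,0) (-1,0) (4,-1) (4,-1)
{S/Hi/q/C, S/Hi/q/M} → row (-1,0) (-1,0) (1,5) (1,5)
{S/Lo/s/C, S/Lo/s/M, S/Lo/q/C, S/Lo/q/M} → row (-1,0) (-1,0) (1,1) (1,1)
{N/Hi/s/C} → row (-2,-3) (1,2) (4,-1) (4,-1)
{N/Hi/s/M} → row (0,3) (1,2) (4,-1) (4,-1)
{N/Hi/q/C} → row (-2,-3) (1,2) (1,5) (1,5)
{N/Hi/q/M} → row (0,3) (1,2) (1,5) (1,5)
{N/Lo/s/C, N/Lo/q/C} → row (-2,-3) (1,2) (1,1) (1,1)
{N/Lo/s/M, N/Lo/q/M} → row (0,3) (1,2) (1,1) (1,1)
That's 9 distinct rows out of 16 strategies.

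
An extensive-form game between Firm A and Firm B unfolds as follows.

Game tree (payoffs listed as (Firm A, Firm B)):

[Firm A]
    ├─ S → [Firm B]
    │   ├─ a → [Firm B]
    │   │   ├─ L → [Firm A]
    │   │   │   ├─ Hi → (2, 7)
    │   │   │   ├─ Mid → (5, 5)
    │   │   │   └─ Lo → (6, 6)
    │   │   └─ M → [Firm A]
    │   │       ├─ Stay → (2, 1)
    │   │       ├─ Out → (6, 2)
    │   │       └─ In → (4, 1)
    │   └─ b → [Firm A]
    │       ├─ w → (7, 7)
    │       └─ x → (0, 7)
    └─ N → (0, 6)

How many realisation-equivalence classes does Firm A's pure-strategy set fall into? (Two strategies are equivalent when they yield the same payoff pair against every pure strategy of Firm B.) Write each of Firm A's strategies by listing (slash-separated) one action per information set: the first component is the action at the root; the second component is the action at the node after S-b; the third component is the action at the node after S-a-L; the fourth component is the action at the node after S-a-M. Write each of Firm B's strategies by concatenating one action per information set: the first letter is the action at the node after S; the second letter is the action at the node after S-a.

Firm A has 36 pure strategies: S/w/Hi/Stay, S/w/Hi/Out, S/w/Hi/In, S/w/Mid/Stay, S/w/Mid/Out, S/w/Mid/In, S/w/Lo/Stay, S/w/Lo/Out, S/w/Lo/In, S/x/Hi/Stay, S/x/Hi/Out, S/x/Hi/In, S/x/Mid/Stay, S/x/Mid/Out, S/x/Mid/In, S/x/Lo/Stay, S/x/Lo/Out, S/x/Lo/In, N/w/Hi/Stay, N/w/Hi/Out, N/w/Hi/In, N/w/Mid/Stay, N/w/Mid/Out, N/w/Mid/In, N/w/Lo/Stay, N/w/Lo/Out, N/w/Lo/In, N/x/Hi/Stay, N/x/Hi/Out, N/x/Hi/In, N/x/Mid/Stay, N/x/Mid/Out, N/x/Mid/In, N/x/Lo/Stay, N/x/Lo/Out, N/x/Lo/In. Columns: aL, aM, bL, bM.
{S/w/Hi/Stay} → row (2,7) (2,1) (7,7) (7,7)
{S/w/Hi/Out} → row (2,7) (6,2) (7,7) (7,7)
{S/w/Hi/In} → row (2,7) (4,1) (7,7) (7,7)
{S/w/Mid/Stay} → row (5,5) (2,1) (7,7) (7,7)
{S/w/Mid/Out} → row (5,5) (6,2) (7,7) (7,7)
{S/w/Mid/In} → row (5,5) (4,1) (7,7) (7,7)
{S/w/Lo/Stay} → row (6,6) (2,1) (7,7) (7,7)
{S/w/Lo/Out} → row (6,6) (6,2) (7,7) (7,7)
{S/w/Lo/In} → row (6,6) (4,1) (7,7) (7,7)
{S/x/Hi/Stay} → row (2,7) (2,1) (0,7) (0,7)
{S/x/Hi/Out} → row (2,7) (6,2) (0,7) (0,7)
{S/x/Hi/In} → row (2,7) (4,1) (0,7) (0,7)
{S/x/Mid/Stay} → row (5,5) (2,1) (0,7) (0,7)
{S/x/Mid/Out} → row (5,5) (6,2) (0,7) (0,7)
{S/x/Mid/In} → row (5,5) (4,1) (0,7) (0,7)
{S/x/Lo/Stay} → row (6,6) (2,1) (0,7) (0,7)
{S/x/Lo/Out} → row (6,6) (6,2) (0,7) (0,7)
{S/x/Lo/In} → row (6,6) (4,1) (0,7) (0,7)
{N/w/Hi/Stay, N/w/Hi/Out, N/w/Hi/In, N/w/Mid/Stay, N/w/Mid/Out, N/w/Mid/In, N/w/Lo/Stay, N/w/Lo/Out, N/w/Lo/In, N/x/Hi/Stay, N/x/Hi/Out, N/x/Hi/In, N/x/Mid/Stay, N/x/Mid/Out, N/x/Mid/In, N/x/Lo/Stay, N/x/Lo/Out, N/x/Lo/In} → row (0,6) (0,6) (0,6) (0,6)
That's 19 distinct rows out of 36 strategies.

19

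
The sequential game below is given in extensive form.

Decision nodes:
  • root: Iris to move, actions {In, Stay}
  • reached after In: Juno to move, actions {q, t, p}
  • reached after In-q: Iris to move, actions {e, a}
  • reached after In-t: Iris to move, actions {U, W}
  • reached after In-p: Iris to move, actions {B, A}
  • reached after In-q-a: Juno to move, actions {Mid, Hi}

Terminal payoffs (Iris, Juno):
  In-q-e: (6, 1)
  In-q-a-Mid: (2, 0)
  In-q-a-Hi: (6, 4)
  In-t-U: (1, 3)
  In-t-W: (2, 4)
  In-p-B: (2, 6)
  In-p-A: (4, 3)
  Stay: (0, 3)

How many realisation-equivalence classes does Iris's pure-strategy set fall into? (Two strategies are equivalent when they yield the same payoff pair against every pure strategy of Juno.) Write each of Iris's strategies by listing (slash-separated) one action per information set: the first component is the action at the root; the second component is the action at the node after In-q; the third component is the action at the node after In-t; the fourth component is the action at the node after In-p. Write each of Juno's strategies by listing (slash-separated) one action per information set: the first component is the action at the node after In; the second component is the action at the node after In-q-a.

Iris has 16 pure strategies: In/e/U/B, In/e/U/A, In/e/W/B, In/e/W/A, In/a/U/B, In/a/U/A, In/a/W/B, In/a/W/A, Stay/e/U/B, Stay/e/U/A, Stay/e/W/B, Stay/e/W/A, Stay/a/U/B, Stay/a/U/A, Stay/a/W/B, Stay/a/W/A. Columns: q/Mid, q/Hi, t/Mid, t/Hi, p/Mid, p/Hi.
{In/e/U/B} → row (6,1) (6,1) (1,3) (1,3) (2,6) (2,6)
{In/e/U/A} → row (6,1) (6,1) (1,3) (1,3) (4,3) (4,3)
{In/e/W/B} → row (6,1) (6,1) (2,4) (2,4) (2,6) (2,6)
{In/e/W/A} → row (6,1) (6,1) (2,4) (2,4) (4,3) (4,3)
{In/a/U/B} → row (2,0) (6,4) (1,3) (1,3) (2,6) (2,6)
{In/a/U/A} → row (2,0) (6,4) (1,3) (1,3) (4,3) (4,3)
{In/a/W/B} → row (2,0) (6,4) (2,4) (2,4) (2,6) (2,6)
{In/a/W/A} → row (2,0) (6,4) (2,4) (2,4) (4,3) (4,3)
{Stay/e/U/B, Stay/e/U/A, Stay/e/W/B, Stay/e/W/A, Stay/a/U/B, Stay/a/U/A, Stay/a/W/B, Stay/a/W/A} → row (0,3) (0,3) (0,3) (0,3) (0,3) (0,3)
That's 9 distinct rows out of 16 strategies.

9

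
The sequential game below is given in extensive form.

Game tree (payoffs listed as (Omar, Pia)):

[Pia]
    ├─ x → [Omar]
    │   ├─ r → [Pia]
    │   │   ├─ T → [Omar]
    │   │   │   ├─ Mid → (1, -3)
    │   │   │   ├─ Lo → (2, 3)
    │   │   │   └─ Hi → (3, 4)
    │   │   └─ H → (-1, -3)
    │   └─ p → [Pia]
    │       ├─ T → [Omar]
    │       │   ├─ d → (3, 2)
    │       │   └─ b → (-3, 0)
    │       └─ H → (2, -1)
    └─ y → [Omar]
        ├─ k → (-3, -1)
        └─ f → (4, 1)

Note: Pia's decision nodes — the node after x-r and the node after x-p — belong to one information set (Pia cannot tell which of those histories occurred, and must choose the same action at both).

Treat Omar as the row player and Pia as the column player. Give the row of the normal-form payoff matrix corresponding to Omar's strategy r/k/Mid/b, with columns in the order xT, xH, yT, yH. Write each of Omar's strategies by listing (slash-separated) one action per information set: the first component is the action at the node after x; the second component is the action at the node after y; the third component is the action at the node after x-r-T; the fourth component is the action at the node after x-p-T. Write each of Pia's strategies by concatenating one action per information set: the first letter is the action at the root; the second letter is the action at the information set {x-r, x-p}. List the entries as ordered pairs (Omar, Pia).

(1,-3) (-1,-3) (-3,-1) (-3,-1)

vs xT: Pia plays x → Omar plays r at [x] → Pia plays T at [x-r] → Omar plays Mid at [x-r-T] → (1, -3)
vs xH: Pia plays x → Omar plays r at [x] → Pia plays H at [x-r] → (-1, -3)
vs yT: Pia plays y → Omar plays k at [y] → (-3, -1)
vs yH: Pia plays y → Omar plays k at [y] → (-3, -1)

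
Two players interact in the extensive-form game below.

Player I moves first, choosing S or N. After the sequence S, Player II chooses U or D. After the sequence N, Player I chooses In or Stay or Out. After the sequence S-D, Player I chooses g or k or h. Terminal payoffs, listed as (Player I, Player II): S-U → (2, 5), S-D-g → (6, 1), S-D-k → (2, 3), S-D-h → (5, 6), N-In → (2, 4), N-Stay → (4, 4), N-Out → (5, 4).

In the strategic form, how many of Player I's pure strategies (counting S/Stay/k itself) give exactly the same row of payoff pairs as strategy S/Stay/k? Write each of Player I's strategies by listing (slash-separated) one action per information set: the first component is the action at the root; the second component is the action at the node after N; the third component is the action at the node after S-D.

3

Row for S/Stay/k (columns U, D): (2,5) (2,3).
Under S/Stay/k, Player I's choice at the node after N can never be reached regardless of what Player II does, so varying those choices leaves every outcome unchanged.
Holding the reachable choices fixed and varying the unreachable one freely already gives 3 equivalent strategies.
No other strategy reproduces this row, so those 3 are the full class: S/In/k, S/Stay/k, S/Out/k.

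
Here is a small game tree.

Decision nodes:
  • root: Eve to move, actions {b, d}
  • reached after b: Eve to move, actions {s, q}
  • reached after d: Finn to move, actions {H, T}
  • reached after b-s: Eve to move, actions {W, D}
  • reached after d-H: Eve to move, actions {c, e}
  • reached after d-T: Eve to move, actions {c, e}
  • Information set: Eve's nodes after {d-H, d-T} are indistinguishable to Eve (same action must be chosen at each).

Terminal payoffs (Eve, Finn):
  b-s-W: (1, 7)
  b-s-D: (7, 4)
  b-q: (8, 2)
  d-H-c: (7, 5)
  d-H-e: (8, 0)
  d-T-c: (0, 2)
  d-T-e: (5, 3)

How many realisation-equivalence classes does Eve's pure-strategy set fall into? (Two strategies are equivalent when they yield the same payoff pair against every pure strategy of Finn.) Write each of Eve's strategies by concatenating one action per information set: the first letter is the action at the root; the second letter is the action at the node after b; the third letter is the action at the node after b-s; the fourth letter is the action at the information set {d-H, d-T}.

5

Eve has 16 pure strategies: bsWc, bsWe, bsDc, bsDe, bqWc, bqWe, bqDc, bqDe, dsWc, dsWe, dsDc, dsDe, dqWc, dqWe, dqDc, dqDe. Columns: H, T.
{bsWc, bsWe} → row (1,7) (1,7)
{bsDc, bsDe} → row (7,4) (7,4)
{bqWc, bqWe, bqDc, bqDe} → row (8,2) (8,2)
{dsWc, dsDc, dqWc, dqDc} → row (7,5) (0,2)
{dsWe, dsDe, dqWe, dqDe} → row (8,0) (5,3)
That's 5 distinct rows out of 16 strategies.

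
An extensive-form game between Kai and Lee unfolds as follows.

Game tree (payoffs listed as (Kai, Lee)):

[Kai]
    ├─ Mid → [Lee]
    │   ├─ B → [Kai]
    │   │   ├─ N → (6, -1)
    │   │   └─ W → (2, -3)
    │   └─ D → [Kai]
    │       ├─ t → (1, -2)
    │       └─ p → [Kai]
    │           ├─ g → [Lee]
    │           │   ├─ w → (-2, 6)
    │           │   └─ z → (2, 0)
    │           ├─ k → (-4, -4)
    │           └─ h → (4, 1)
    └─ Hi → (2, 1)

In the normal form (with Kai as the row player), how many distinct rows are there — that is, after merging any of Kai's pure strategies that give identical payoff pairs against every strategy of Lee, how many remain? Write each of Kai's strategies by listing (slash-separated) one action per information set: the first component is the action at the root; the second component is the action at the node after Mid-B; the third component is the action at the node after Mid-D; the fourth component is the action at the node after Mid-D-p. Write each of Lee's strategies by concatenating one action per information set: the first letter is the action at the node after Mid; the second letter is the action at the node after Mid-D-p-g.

Kai has 24 pure strategies: Mid/N/t/g, Mid/N/t/k, Mid/N/t/h, Mid/N/p/g, Mid/N/p/k, Mid/N/p/h, Mid/W/t/g, Mid/W/t/k, Mid/W/t/h, Mid/W/p/g, Mid/W/p/k, Mid/W/p/h, Hi/N/t/g, Hi/N/t/k, Hi/N/t/h, Hi/N/p/g, Hi/N/p/k, Hi/N/p/h, Hi/W/t/g, Hi/W/t/k, Hi/W/t/h, Hi/W/p/g, Hi/W/p/k, Hi/W/p/h. Columns: Bw, Bz, Dw, Dz.
{Mid/N/t/g, Mid/N/t/k, Mid/N/t/h} → row (6,-1) (6,-1) (1,-2) (1,-2)
{Mid/N/p/g} → row (6,-1) (6,-1) (-2,6) (2,0)
{Mid/N/p/k} → row (6,-1) (6,-1) (-4,-4) (-4,-4)
{Mid/N/p/h} → row (6,-1) (6,-1) (4,1) (4,1)
{Mid/W/t/g, Mid/W/t/k, Mid/W/t/h} → row (2,-3) (2,-3) (1,-2) (1,-2)
{Mid/W/p/g} → row (2,-3) (2,-3) (-2,6) (2,0)
{Mid/W/p/k} → row (2,-3) (2,-3) (-4,-4) (-4,-4)
{Mid/W/p/h} → row (2,-3) (2,-3) (4,1) (4,1)
{Hi/N/t/g, Hi/N/t/k, Hi/N/t/h, Hi/N/p/g, Hi/N/p/k, Hi/N/p/h, Hi/W/t/g, Hi/W/t/k, Hi/W/t/h, Hi/W/p/g, Hi/W/p/k, Hi/W/p/h} → row (2,1) (2,1) (2,1) (2,1)
That's 9 distinct rows out of 24 strategies.

9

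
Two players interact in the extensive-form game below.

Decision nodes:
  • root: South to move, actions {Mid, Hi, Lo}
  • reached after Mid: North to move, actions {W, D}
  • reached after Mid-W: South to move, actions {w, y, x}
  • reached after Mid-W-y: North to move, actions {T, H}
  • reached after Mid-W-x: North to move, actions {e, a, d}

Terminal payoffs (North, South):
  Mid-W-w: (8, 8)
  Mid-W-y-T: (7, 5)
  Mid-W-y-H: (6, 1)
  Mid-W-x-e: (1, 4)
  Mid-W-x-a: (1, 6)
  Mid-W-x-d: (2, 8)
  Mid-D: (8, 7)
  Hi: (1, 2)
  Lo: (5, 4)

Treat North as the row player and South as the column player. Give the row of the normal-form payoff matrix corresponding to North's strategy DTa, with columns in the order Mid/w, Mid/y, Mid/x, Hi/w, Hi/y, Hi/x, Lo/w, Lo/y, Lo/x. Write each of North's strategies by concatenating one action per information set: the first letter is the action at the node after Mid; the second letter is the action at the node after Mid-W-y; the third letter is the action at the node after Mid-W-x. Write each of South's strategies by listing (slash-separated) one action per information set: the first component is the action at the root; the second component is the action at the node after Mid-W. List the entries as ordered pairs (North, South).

vs Mid/w: South plays Mid → North plays D at [Mid] → (8, 7)
vs Mid/y: South plays Mid → North plays D at [Mid] → (8, 7)
vs Mid/x: South plays Mid → North plays D at [Mid] → (8, 7)
vs Hi/w: South plays Hi → (1, 2)
vs Hi/y: South plays Hi → (1, 2)
vs Hi/x: South plays Hi → (1, 2)
vs Lo/w: South plays Lo → (5, 4)
vs Lo/y: South plays Lo → (5, 4)
vs Lo/x: South plays Lo → (5, 4)

(8,7) (8,7) (8,7) (1,2) (1,2) (1,2) (5,4) (5,4) (5,4)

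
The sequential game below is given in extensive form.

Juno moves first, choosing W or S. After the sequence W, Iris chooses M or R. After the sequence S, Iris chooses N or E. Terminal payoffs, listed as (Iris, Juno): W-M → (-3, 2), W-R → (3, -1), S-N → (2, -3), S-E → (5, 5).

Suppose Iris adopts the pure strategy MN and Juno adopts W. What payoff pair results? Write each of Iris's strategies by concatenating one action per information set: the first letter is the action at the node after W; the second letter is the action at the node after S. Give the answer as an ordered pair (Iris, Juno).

(-3, 2)

Trace the play path from the root:
  Juno plays W
  Iris plays M at [W]
→ terminal payoff (-3, 2).
(Iris's choice at the node after S is never reached on this path, so it doesn't affect the outcome.)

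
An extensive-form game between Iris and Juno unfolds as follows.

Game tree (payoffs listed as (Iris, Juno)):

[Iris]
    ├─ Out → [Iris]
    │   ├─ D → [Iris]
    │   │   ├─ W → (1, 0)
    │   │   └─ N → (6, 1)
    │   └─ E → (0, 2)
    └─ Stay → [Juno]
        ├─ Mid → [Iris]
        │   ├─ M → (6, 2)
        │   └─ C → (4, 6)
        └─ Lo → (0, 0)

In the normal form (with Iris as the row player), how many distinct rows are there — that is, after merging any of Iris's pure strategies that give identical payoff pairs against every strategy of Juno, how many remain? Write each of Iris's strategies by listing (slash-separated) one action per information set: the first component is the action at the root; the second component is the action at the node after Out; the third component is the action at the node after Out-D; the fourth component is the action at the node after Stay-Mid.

5

Iris has 16 pure strategies: Out/D/W/M, Out/D/W/C, Out/D/N/M, Out/D/N/C, Out/E/W/M, Out/E/W/C, Out/E/N/M, Out/E/N/C, Stay/D/W/M, Stay/D/W/C, Stay/D/N/M, Stay/D/N/C, Stay/E/W/M, Stay/E/W/C, Stay/E/N/M, Stay/E/N/C. Columns: Mid, Lo.
{Out/D/W/M, Out/D/W/C} → row (1,0) (1,0)
{Out/D/N/M, Out/D/N/C} → row (6,1) (6,1)
{Out/E/W/M, Out/E/W/C, Out/E/N/M, Out/E/N/C} → row (0,2) (0,2)
{Stay/D/W/M, Stay/D/N/M, Stay/E/W/M, Stay/E/N/M} → row (6,2) (0,0)
{Stay/D/W/C, Stay/D/N/C, Stay/E/W/C, Stay/E/N/C} → row (4,6) (0,0)
That's 5 distinct rows out of 16 strategies.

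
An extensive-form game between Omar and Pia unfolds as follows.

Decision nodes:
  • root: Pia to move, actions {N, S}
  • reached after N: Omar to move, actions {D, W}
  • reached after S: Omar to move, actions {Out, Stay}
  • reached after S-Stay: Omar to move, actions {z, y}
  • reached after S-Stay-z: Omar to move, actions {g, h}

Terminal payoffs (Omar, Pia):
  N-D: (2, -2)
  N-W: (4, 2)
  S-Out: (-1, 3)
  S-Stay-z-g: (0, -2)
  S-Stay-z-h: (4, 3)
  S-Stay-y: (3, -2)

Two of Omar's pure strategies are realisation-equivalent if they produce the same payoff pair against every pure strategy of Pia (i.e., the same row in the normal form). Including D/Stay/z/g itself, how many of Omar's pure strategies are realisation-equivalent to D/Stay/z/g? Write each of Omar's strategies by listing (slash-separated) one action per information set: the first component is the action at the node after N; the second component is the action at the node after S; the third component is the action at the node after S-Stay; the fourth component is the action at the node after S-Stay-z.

Row for D/Stay/z/g (columns N, S): (2,-2) (0,-2).
Every one of Omar's information sets is on the play path for some reply by Pia when Omar follows D/Stay/z/g.
Changing the action at any of them therefore changes at least one column, so only D/Stay/z/g itself gives this row.

1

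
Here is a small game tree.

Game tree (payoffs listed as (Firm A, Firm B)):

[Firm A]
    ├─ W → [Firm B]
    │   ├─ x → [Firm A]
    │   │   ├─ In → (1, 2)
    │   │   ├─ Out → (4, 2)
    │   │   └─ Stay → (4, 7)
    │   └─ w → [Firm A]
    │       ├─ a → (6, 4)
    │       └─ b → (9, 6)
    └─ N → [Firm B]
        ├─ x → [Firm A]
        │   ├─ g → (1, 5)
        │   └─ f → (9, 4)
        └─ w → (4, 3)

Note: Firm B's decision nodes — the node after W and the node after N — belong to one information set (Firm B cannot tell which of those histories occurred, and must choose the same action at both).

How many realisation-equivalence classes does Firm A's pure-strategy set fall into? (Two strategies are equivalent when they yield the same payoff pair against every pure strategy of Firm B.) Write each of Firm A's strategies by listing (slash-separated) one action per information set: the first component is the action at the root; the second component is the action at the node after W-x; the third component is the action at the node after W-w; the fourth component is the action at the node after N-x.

Firm A has 24 pure strategies: W/In/a/g, W/In/a/f, W/In/b/g, W/In/b/f, W/Out/a/g, W/Out/a/f, W/Out/b/g, W/Out/b/f, W/Stay/a/g, W/Stay/a/f, W/Stay/b/g, W/Stay/b/f, N/In/a/g, N/In/a/f, N/In/b/g, N/In/b/f, N/Out/a/g, N/Out/a/f, N/Out/b/g, N/Out/b/f, N/Stay/a/g, N/Stay/a/f, N/Stay/b/g, N/Stay/b/f. Columns: x, w.
{W/In/a/g, W/In/a/f} → row (1,2) (6,4)
{W/In/b/g, W/In/b/f} → row (1,2) (9,6)
{W/Out/a/g, W/Out/a/f} → row (4,2) (6,4)
{W/Out/b/g, W/Out/b/f} → row (4,2) (9,6)
{W/Stay/a/g, W/Stay/a/f} → row (4,7) (6,4)
{W/Stay/b/g, W/Stay/b/f} → row (4,7) (9,6)
{N/In/a/g, N/In/b/g, N/Out/a/g, N/Out/b/g, N/Stay/a/g, N/Stay/b/g} → row (1,5) (4,3)
{N/In/a/f, N/In/b/f, N/Out/a/f, N/Out/b/f, N/Stay/a/f, N/Stay/b/f} → row (9,4) (4,3)
That's 8 distinct rows out of 24 strategies.

8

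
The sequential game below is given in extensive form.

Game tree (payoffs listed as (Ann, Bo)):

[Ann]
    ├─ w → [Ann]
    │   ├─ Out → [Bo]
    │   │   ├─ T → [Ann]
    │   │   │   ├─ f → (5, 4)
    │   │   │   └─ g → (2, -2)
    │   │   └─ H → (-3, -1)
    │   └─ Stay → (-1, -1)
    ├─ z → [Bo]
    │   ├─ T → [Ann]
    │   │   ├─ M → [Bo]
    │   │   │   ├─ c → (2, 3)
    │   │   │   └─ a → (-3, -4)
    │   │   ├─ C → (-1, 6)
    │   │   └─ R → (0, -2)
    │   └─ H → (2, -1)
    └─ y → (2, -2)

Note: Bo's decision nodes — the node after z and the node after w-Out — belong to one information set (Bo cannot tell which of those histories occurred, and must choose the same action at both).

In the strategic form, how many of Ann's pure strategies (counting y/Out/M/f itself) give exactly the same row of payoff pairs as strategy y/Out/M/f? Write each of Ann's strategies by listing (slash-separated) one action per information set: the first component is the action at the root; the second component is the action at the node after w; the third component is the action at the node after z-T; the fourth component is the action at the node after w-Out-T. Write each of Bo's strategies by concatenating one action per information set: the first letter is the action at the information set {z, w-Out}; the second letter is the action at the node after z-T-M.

12

Row for y/Out/M/f (columns Tc, Ta, Hc, Ha): (2,-2) (2,-2) (2,-2) (2,-2).
Under y/Out/M/f, Ann's choice at the node after w and at the node after z-T and at the node after w-Out-T can never be reached regardless of what Bo does, so varying those choices leaves every outcome unchanged.
Holding the reachable choices fixed and varying the unreachable ones freely already gives 2 × 3 × 2 = 12 equivalent strategies.
No other strategy reproduces this row, so those 12 are the full class: y/Out/M/f, y/Out/M/g, y/Out/C/f, y/Out/C/g, y/Out/R/f, y/Out/R/g, y/Stay/M/f, y/Stay/M/g, y/Stay/C/f, y/Stay/C/g, y/Stay/R/f, y/Stay/R/g.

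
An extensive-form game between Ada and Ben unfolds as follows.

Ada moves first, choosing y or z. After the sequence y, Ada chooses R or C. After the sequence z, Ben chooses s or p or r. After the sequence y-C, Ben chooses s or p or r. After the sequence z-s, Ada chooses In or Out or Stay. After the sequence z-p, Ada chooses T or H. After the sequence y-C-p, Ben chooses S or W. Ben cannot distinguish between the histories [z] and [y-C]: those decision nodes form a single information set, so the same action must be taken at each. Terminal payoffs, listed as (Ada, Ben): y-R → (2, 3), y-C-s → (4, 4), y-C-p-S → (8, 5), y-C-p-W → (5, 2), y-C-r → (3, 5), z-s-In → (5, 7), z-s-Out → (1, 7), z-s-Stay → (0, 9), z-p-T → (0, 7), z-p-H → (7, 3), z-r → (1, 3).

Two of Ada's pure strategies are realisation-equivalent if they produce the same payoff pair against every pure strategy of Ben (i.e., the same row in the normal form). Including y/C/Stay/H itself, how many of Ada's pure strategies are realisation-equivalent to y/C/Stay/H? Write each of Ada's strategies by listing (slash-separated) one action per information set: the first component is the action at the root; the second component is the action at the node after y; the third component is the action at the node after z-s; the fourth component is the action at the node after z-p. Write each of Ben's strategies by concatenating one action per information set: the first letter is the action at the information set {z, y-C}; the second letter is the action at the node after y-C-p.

6

Row for y/C/Stay/H (columns sS, sW, pS, pW, rS, rW): (4,4) (4,4) (8,5) (5,2) (3,5) (3,5).
Under y/C/Stay/H, Ada's choice at the node after z-s and at the node after z-p can never be reached regardless of what Ben does, so varying those choices leaves every outcome unchanged.
Holding the reachable choices fixed and varying the unreachable ones freely already gives 3 × 2 = 6 equivalent strategies.
No other strategy reproduces this row, so those 6 are the full class: y/C/In/T, y/C/In/H, y/C/Out/T, y/C/Out/H, y/C/Stay/T, y/C/Stay/H.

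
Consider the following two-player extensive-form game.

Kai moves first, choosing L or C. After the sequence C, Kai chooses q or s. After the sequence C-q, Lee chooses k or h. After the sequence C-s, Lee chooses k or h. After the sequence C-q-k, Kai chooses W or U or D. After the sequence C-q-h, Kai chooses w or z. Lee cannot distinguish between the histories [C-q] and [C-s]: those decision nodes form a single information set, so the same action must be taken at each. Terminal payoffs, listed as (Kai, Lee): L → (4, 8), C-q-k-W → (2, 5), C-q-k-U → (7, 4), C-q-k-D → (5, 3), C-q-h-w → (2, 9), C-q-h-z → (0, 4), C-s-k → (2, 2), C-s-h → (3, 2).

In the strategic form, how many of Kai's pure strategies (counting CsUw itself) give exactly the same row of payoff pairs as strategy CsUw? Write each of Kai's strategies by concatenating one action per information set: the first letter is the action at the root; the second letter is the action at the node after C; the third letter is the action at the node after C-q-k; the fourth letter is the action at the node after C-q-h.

Row for CsUw (columns k, h): (2,2) (3,2).
Under CsUw, Kai's choice at the node after C-q-k and at the node after C-q-h can never be reached regardless of what Lee does, so varying those choices leaves every outcome unchanged.
Holding the reachable choices fixed and varying the unreachable ones freely already gives 3 × 2 = 6 equivalent strategies.
No other strategy reproduces this row, so those 6 are the full class: CsWw, CsWz, CsUw, CsUz, CsDw, CsDz.

6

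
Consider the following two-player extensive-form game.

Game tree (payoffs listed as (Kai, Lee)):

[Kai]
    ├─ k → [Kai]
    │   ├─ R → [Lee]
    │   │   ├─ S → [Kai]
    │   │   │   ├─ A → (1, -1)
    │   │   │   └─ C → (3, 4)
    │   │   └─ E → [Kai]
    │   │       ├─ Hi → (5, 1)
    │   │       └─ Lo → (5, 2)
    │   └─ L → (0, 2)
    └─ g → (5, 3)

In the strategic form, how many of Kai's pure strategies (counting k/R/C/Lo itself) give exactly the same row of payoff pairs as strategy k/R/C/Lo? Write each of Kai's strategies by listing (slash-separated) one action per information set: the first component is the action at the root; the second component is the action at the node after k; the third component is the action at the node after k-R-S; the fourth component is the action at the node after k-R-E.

1

Row for k/R/C/Lo (columns S, E): (3,4) (5,2).
Every one of Kai's information sets is on the play path for some reply by Lee when Kai follows k/R/C/Lo.
Changing the action at any of them therefore changes at least one column, so only k/R/C/Lo itself gives this row.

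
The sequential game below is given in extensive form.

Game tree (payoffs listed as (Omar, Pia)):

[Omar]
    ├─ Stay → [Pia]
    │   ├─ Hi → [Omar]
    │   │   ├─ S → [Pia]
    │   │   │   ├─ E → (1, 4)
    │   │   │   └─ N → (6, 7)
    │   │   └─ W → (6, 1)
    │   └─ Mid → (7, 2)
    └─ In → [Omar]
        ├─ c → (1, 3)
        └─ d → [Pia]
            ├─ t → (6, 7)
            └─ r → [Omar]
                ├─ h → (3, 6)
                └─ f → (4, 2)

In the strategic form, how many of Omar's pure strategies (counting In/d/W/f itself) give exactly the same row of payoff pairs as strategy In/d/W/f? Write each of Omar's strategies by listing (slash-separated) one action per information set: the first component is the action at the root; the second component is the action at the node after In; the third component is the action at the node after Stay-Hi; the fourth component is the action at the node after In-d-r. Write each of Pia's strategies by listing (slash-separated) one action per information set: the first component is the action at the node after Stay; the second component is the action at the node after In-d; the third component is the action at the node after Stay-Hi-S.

2

Row for In/d/W/f (columns Hi/t/E, Hi/t/N, Hi/r/E, Hi/r/N, Mid/t/E, Mid/t/N, Mid/r/E, Mid/r/N): (6,7) (6,7) (4,2) (4,2) (6,7) (6,7) (4,2) (4,2).
Under In/d/W/f, Omar's choice at the node after Stay-Hi can never be reached regardless of what Pia does, so varying those choices leaves every outcome unchanged.
Holding the reachable choices fixed and varying the unreachable one freely already gives 2 equivalent strategies.
No other strategy reproduces this row, so those 2 are the full class: In/d/S/f, In/d/W/f.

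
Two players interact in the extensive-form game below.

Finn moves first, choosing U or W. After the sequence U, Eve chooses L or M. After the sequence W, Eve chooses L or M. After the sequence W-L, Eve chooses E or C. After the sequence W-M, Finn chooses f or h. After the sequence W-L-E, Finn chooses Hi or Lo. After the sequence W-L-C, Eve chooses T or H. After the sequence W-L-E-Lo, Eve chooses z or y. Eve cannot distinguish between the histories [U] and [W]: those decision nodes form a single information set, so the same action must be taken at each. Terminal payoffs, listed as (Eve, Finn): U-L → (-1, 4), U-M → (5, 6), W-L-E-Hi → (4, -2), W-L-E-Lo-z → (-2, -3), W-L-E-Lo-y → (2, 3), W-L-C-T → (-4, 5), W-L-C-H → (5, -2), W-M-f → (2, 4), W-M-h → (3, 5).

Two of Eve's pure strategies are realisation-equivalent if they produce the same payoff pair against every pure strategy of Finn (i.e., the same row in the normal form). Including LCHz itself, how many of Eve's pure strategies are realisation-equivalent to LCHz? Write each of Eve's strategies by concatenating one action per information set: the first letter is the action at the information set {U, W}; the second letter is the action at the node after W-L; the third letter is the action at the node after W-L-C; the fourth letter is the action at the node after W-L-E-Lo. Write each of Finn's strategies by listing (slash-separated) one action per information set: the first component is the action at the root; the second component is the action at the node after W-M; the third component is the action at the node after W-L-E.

Row for LCHz (columns U/f/Hi, U/f/Lo, U/h/Hi, U/h/Lo, W/f/Hi, W/f/Lo, W/h/Hi, W/h/Lo): (-1,4) (-1,4) (-1,4) (-1,4) (5,-2) (5,-2) (5,-2) (5,-2).
Under LCHz, Eve's choice at the node after W-L-E-Lo can never be reached regardless of what Finn does, so varying those choices leaves every outcome unchanged.
Holding the reachable choices fixed and varying the unreachable one freely already gives 2 equivalent strategies.
No other strategy reproduces this row, so those 2 are the full class: LCHz, LCHy.

2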